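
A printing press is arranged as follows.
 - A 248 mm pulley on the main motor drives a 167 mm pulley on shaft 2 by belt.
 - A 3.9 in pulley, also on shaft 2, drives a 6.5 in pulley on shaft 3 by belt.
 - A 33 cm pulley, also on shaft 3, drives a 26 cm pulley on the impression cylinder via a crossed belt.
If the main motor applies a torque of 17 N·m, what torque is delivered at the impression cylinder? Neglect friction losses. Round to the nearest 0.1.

Belt: ratio = 167/248 = 0.67339; torque at shaft 2 = 17 × 0.67339 = 11.448 N·m.
Belt: ratio = 6.5/3.9 = 1.6667; torque at shaft 3 = 11.448 × 1.6667 = 19.079 N·m.
Belt: ratio = 26/33 = 0.78788; torque at the impression cylinder = 19.079 × 0.78788 = 15.032 N·m.

15.0 N·m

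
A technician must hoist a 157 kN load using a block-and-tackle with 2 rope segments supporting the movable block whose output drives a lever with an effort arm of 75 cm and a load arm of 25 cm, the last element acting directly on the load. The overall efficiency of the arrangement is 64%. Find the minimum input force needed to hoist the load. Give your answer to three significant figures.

40.9 kN

Block-and-tackle MA = number of supporting rope parts = 2.
Lever MA = effort arm / load arm = 75/25 = 3.
Combined ideal MA = 2 × 3 = 6.
Actual MA = 6 × 0.64 = 3.84.
Effort = load / actual MA = 157 / 3.84 = 40.885 kN.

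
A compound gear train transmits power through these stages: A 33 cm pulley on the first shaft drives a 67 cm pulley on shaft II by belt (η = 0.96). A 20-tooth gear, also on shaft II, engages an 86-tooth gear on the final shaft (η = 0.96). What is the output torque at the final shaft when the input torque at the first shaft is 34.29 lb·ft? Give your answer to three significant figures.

276 lb·ft

belt 67/33 = 2.0303 → τ = 34.29·2.0303·0.96 = 66.834 lb·ft
gear mesh 86/20 = 4.3 → τ = 66.834·4.3·0.96 = 275.89 lb·ft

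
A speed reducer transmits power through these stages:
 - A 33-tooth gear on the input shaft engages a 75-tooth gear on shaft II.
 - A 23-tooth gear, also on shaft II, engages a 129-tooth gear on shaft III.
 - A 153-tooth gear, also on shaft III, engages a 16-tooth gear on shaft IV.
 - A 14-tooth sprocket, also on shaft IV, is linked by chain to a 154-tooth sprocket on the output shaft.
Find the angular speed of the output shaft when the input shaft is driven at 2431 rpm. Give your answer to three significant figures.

gear mesh 75/33 = 2.2727 → 2431/2.2727 = 1069.6 rpm
gear mesh 129/23 = 5.6087 → 1069.6/5.6087 = 190.71 rpm
gear mesh 16/153 = 0.10458 → 190.71/0.10458 = 1823.7 rpm
chain 154/14 = 11 → 1823.7/11 = 165.79 rpm

166 rpm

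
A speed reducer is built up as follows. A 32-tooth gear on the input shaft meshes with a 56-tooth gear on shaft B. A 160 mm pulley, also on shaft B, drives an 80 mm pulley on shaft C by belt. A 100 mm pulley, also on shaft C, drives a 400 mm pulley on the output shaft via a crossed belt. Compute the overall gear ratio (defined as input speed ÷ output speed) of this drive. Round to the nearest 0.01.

Each stage contributes driven/driver: gear mesh 56/32 = 1.75, belt 80/160 = 0.5, belt 400/100 = 4.
Overall: 1.75 × 0.5 × 4 = 3.5.

3.50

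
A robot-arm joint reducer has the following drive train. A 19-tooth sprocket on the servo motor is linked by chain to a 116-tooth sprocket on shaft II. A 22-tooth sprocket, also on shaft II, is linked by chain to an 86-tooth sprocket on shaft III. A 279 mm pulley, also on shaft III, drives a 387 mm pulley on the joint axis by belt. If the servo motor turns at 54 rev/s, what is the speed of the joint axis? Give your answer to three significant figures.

the servo motor → shaft II (chain, 116/19): 54 ÷ 6.1053 = 8.8448 rev/s
shaft II → shaft III (chain, 86/22): 8.8448 ÷ 3.9091 = 2.2626 rev/s
shaft III → the joint axis (belt, 387/279): 2.2626 ÷ 1.3871 = 1.6312 rev/s

1.63 rev/s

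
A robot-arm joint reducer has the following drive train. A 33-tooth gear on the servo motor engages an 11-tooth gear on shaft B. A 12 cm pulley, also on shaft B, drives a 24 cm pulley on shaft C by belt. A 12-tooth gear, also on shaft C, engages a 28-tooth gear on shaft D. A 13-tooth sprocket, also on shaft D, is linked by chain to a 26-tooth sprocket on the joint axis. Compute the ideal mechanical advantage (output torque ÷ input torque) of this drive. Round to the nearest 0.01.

Each stage contributes driven/driver: gear mesh 11/33 = 0.33333, belt 24/12 = 2, gear mesh 28/12 = 2.3333, chain 26/13 = 2.
Overall: 0.33333 × 2 × 2.3333 × 2 = 3.1111.

3.11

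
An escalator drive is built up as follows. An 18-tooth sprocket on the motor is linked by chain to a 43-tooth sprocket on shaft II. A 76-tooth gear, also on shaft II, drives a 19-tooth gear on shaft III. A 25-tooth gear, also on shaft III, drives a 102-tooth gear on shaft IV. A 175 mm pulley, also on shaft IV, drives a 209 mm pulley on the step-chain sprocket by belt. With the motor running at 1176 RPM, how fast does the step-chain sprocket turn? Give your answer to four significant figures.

404.1 RPM

Chain: ratio = 43/18 = 2.3889, so shaft II turns at 1176 / 2.3889 = 492.28 RPM.
Gear mesh: ratio = 19/76 = 0.25, so shaft III turns at 492.28 / 0.25 = 1969.1 RPM.
Gear mesh: ratio = 102/25 = 4.08, so shaft IV turns at 1969.1 / 4.08 = 482.63 RPM.
Belt: ratio = 209/175 = 1.1943, so the step-chain sprocket turns at 482.63 / 1.1943 = 404.11 RPM.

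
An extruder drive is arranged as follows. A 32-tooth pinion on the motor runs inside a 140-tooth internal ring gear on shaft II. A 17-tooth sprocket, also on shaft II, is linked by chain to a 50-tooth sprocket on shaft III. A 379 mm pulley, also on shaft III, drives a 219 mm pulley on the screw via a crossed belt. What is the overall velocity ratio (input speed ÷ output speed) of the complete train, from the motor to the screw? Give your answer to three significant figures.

7.44

Each stage contributes driven/driver: internal gear 140/32 = 4.375, chain 50/17 = 2.9412, belt 219/379 = 0.57784.
Overall: 4.375 × 2.9412 × 0.57784 = 7.4354.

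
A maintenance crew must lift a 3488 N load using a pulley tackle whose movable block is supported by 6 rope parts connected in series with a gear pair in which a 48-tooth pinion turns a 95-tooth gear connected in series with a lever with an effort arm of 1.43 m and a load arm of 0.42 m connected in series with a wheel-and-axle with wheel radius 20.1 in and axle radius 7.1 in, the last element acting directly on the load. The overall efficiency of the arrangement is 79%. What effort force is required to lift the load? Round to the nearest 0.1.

Block-and-tackle MA = number of supporting rope parts = 6.
Gear pair MA = 95/48 = 1.9792.
Lever MA = effort arm / load arm = 1.43/0.42 = 3.4048.
Wheel-and-axle MA = R/r = 20.1/7.1 = 2.831.
Combined ideal MA = 6 × 1.9792 × 3.4048 × 2.831 = 114.46.
Actual MA = 114.46 × 0.79 = 90.424.
Effort = load / actual MA = 3488 / 90.424 = 38.574 N.

38.6 N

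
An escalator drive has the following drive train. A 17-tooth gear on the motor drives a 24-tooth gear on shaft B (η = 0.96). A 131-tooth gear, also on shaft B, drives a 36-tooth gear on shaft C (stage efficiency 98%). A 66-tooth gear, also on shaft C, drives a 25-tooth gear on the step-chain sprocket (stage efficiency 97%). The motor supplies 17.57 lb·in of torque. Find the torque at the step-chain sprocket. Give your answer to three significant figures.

Gear mesh: ratio = 24/17 = 1.4118; torque at shaft B = 17.57 × 1.4118 × 0.96 = 23.813 lb·in.
Gear mesh: ratio = 36/131 = 0.27481; torque at shaft C = 23.813 × 0.27481 × 0.98 = 6.413 lb·in.
Gear mesh: ratio = 25/66 = 0.37879; torque at the step-chain sprocket = 6.413 × 0.37879 × 0.97 = 2.3563 lb·in.

2.36 lb·in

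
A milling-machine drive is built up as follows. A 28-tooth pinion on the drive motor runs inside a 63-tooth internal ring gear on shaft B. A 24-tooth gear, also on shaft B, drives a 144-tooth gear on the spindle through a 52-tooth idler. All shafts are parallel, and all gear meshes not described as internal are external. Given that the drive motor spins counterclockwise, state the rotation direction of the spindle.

counterclockwise

the drive motor → shaft B: internal mesh, same direction → CCW.
shaft B → the spindle: driver → idler → driven is 2 external meshes, 2 reversals → CCW.
2 reversals in total — an even number — so the spindle turns the same way as the drive motor.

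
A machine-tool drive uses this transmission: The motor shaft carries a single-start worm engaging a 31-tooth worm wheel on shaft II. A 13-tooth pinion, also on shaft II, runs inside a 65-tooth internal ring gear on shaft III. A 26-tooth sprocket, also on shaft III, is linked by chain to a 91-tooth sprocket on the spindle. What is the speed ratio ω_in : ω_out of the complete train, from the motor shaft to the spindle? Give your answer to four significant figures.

Each stage contributes driven/driver: worm 31/1 = 31, internal gear 65/13 = 5, chain 91/26 = 3.5.
Overall: 31 × 5 × 3.5 = 542.5.

542.5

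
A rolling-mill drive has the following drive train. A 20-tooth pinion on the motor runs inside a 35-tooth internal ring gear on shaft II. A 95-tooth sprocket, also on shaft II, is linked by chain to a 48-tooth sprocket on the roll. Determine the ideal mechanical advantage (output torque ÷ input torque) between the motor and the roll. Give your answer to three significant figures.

Each stage contributes driven/driver: internal gear 35/20 = 1.75, chain 48/95 = 0.50526.
Overall: 1.75 × 0.50526 = 0.88421.

0.884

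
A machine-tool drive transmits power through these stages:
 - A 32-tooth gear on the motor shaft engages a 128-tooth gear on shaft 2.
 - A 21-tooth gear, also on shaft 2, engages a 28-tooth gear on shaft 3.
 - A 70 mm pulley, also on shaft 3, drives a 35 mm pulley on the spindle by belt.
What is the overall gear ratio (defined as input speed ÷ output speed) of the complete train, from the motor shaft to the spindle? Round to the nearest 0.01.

2.67

Each stage contributes driven/driver: gear mesh 128/32 = 4, gear mesh 28/21 = 1.3333, belt 35/70 = 0.5.
Overall: 4 × 1.3333 × 0.5 = 2.6667.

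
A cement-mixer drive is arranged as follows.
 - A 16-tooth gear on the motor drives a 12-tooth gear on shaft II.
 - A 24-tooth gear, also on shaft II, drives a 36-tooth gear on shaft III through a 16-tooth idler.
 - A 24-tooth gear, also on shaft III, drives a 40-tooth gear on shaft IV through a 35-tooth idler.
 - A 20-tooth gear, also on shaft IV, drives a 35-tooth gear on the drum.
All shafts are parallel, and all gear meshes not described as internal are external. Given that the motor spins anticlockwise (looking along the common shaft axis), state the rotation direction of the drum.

anticlockwise

the motor → shaft II: external mesh, 1 reversal → CW.
shaft II → shaft III: driver → idler → driven is 2 external meshes, 2 reversals → CW.
shaft III → shaft IV: driver → idler → driven is 2 external meshes, 2 reversals → CW.
shaft IV → the drum: external mesh, 1 reversal → CCW.
6 reversals in total — an even number — so the drum turns the same way as the motor.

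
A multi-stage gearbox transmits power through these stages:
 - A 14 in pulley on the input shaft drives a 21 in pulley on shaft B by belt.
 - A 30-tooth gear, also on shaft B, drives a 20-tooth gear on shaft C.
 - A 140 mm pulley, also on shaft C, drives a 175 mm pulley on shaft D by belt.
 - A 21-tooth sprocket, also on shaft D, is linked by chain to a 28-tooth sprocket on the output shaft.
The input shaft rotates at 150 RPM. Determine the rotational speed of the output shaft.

90 RPM

the input shaft → shaft B (belt, 21/14): 150 ÷ 1.5 = 100 RPM
shaft B → shaft C (gear mesh, 20/30): 100 ÷ 0.66667 = 150 RPM
shaft C → shaft D (belt, 175/140): 150 ÷ 1.25 = 120 RPM
shaft D → the output shaft (chain, 28/21): 120 ÷ 1.3333 = 90 RPM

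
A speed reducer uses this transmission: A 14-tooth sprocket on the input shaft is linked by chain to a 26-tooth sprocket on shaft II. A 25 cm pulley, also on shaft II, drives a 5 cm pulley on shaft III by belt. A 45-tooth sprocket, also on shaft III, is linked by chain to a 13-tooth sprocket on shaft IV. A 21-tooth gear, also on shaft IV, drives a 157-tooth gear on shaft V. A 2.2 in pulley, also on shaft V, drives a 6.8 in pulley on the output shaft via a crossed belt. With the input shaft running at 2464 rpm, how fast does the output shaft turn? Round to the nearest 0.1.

993.7 rpm

the input shaft → shaft II (chain, 26/14): 2464 ÷ 1.8571 = 1326.8 rpm
shaft II → shaft III (belt, 5/25): 1326.8 ÷ 0.2 = 6633.8 rpm
shaft III → shaft IV (chain, 13/45): 6633.8 ÷ 0.28889 = 22963 rpm
shaft IV → shaft V (gear mesh, 157/21): 22963 ÷ 7.4762 = 3071.5 rpm
shaft V → the output shaft (belt, 6.8/2.2): 3071.5 ÷ 3.0909 = 993.73 rpm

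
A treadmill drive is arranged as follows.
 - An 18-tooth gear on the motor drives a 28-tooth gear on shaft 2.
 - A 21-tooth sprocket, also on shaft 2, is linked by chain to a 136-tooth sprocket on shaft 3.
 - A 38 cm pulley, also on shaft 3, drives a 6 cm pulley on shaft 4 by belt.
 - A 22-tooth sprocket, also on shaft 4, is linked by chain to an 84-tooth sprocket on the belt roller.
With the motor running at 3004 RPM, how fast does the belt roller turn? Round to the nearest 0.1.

494.6 RPM

gear mesh 28/18 = 1.5556 → 3004/1.5556 = 1931.1 RPM
chain 136/21 = 6.4762 → 1931.1/6.4762 = 298.19 RPM
belt 6/38 = 0.15789 → 298.19/0.15789 = 1888.5 RPM
chain 84/22 = 3.8182 → 1888.5/3.8182 = 494.62 RPM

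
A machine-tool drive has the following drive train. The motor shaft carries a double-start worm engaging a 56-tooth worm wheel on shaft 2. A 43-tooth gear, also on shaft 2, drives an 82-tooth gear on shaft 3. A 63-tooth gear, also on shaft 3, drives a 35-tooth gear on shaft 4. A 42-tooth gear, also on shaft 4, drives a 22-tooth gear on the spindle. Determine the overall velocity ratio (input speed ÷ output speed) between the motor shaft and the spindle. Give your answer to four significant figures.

15.54

Each stage contributes driven/driver: worm 56/2 = 28, gear mesh 82/43 = 1.907, gear mesh 35/63 = 0.55556, gear mesh 22/42 = 0.52381.
Overall: 28 × 1.907 × 0.55556 × 0.52381 = 15.538.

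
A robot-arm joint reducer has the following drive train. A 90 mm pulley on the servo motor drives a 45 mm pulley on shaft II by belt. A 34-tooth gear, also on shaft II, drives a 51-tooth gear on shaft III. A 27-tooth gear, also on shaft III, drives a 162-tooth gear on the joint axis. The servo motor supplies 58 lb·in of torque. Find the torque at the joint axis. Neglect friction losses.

Belt: ratio = 45/90 = 0.5; torque at shaft II = 58 × 0.5 = 29 lb·in.
Gear mesh: ratio = 51/34 = 1.5; torque at shaft III = 29 × 1.5 = 43.5 lb·in.
Gear mesh: ratio = 162/27 = 6; torque at the joint axis = 43.5 × 6 = 261 lb·in.

261 lb·in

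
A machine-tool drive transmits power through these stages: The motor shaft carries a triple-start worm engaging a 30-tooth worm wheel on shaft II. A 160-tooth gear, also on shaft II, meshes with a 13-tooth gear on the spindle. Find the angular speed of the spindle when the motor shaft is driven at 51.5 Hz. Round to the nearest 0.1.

63.4 Hz

worm 30/3 = 10 → 51.5/10 = 5.15 Hz
gear mesh 13/160 = 0.08125 → 5.15/0.08125 = 63.385 Hz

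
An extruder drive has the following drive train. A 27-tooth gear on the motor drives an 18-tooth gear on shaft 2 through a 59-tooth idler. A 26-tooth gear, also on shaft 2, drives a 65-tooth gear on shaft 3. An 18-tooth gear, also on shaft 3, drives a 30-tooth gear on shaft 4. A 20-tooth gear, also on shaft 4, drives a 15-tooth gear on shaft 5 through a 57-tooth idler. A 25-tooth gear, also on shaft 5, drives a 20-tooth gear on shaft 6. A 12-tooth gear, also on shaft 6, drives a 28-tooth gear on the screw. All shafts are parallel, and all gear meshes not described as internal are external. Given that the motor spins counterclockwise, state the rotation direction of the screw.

counterclockwise

the motor → shaft 2: driver → idler → driven is 2 external meshes, 2 reversals → CCW.
shaft 2 → shaft 3: external mesh, 1 reversal → CW.
shaft 3 → shaft 4: external mesh, 1 reversal → CCW.
shaft 4 → shaft 5: driver → idler → driven is 2 external meshes, 2 reversals → CCW.
shaft 5 → shaft 6: external mesh, 1 reversal → CW.
shaft 6 → the screw: external mesh, 1 reversal → CCW.
8 reversals in total — an even number — so the screw turns the same way as the motor.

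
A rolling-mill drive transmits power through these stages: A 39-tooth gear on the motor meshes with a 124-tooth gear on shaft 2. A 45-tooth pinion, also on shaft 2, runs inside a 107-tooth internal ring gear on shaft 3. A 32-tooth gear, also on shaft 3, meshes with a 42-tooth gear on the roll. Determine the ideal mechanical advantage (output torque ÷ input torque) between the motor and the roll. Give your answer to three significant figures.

Each stage contributes driven/driver: gear mesh 124/39 = 3.1795, internal gear 107/45 = 2.3778, gear mesh 42/32 = 1.3125.
Overall: 3.1795 × 2.3778 × 1.3125 = 9.9226.

9.92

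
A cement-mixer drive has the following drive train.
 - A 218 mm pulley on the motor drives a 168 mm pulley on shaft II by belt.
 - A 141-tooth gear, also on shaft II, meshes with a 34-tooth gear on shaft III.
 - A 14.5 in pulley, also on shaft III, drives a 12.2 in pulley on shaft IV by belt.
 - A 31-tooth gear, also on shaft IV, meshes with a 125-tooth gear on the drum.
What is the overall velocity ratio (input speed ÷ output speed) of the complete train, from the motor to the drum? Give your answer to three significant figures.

Each stage contributes driven/driver: belt 168/218 = 0.77064, gear mesh 34/141 = 0.24113, belt 12.2/14.5 = 0.84138, gear mesh 125/31 = 4.0323.
Overall: 0.77064 × 0.24113 × 0.84138 × 4.0323 = 0.63045.

0.630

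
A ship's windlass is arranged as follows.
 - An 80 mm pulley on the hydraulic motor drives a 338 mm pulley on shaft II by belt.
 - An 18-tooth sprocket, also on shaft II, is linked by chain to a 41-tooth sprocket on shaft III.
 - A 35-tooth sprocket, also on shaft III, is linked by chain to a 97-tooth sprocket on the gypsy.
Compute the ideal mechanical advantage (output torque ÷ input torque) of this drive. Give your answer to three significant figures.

Each stage contributes driven/driver: belt 338/80 = 4.225, chain 41/18 = 2.2778, chain 97/35 = 2.7714.
Overall: 4.225 × 2.2778 × 2.7714 = 26.671.

26.7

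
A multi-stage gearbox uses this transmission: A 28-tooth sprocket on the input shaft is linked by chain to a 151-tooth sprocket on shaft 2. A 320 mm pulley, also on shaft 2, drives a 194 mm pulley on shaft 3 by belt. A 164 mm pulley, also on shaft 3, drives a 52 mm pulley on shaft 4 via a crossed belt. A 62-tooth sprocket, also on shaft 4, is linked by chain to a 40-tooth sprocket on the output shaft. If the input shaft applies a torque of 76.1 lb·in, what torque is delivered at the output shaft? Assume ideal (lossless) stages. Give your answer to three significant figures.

Chain: ratio = 151/28 = 5.3929; torque at shaft 2 = 76.1 × 5.3929 = 410.4 lb·in.
Belt: ratio = 194/320 = 0.60625; torque at shaft 3 = 410.4 × 0.60625 = 248.8 lb·in.
Belt: ratio = 52/164 = 0.31707; torque at shaft 4 = 248.8 × 0.31707 = 78.889 lb·in.
Chain: ratio = 40/62 = 0.64516; torque at the output shaft = 78.889 × 0.64516 = 50.896 lb·in.

50.9 lb·in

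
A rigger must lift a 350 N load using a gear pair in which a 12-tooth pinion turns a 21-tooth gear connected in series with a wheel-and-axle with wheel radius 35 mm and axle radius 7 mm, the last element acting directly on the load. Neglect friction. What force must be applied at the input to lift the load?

40 N

Gear pair MA = 21/12 = 1.75.
Wheel-and-axle MA = R/r = 35/7 = 5.
Combined ideal MA = 1.75 × 5 = 8.75.
Effort = load / MA = 350 / 8.75 = 40 N.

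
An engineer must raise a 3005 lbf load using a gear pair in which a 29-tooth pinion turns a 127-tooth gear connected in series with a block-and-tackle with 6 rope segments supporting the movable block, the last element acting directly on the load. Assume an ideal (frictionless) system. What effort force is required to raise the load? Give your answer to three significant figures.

114 lbf

Gear pair MA = 127/29 = 4.3793.
Block-and-tackle MA = number of supporting rope parts = 6.
Combined ideal MA = 4.3793 × 6 = 26.276.
Effort = load / MA = 3005 / 26.276 = 114.36 lbf.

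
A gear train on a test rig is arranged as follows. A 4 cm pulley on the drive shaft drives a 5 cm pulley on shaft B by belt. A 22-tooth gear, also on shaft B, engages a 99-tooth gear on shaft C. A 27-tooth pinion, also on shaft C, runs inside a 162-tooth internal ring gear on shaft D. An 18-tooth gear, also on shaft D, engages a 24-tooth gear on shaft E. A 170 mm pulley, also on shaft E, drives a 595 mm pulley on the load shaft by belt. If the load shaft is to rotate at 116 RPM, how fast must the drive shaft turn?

18270 RPM

Overall ratio R = 1.25 × 4.5 × 6 × 1.3333 × 3.5 = 157.5.
Required input speed = output speed × R = 116 × 157.5 = 18270 RPM.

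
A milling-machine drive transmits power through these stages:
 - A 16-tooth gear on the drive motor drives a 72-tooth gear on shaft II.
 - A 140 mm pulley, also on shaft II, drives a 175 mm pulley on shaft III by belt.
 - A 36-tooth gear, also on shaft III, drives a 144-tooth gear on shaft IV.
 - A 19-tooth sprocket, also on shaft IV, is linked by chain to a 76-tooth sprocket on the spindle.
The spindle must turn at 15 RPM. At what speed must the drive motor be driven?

Overall ratio R = 4.5 × 1.25 × 4 × 4 = 90.
Required input speed = output speed × R = 15 × 90 = 1350 RPM.

1350 RPM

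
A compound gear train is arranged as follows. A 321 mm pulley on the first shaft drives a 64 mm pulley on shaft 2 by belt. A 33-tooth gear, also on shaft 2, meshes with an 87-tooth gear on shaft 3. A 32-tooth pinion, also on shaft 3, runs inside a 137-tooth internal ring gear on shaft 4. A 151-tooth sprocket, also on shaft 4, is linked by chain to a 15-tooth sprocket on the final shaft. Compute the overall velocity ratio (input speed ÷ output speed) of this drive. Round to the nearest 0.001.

0.224

Each stage contributes driven/driver: belt 64/321 = 0.19938, gear mesh 87/33 = 2.6364, internal gear 137/32 = 4.2812, chain 15/151 = 0.099338.
Overall: 0.19938 × 2.6364 × 4.2812 × 0.099338 = 0.22355.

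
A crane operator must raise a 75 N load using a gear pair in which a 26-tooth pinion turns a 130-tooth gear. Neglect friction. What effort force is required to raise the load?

Gear pair MA = 130/26 = 5.
Effort = load / MA = 75 / 5 = 15 N.

15 N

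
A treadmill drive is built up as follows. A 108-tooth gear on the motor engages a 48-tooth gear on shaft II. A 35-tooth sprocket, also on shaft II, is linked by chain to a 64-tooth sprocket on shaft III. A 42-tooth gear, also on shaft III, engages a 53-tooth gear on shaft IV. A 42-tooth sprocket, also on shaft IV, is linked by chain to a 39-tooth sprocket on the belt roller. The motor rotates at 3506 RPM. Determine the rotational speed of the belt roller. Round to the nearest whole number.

3682 RPM

gear mesh 48/108 = 0.44444 → 3506/0.44444 = 7888.5 RPM
chain 64/35 = 1.8286 → 7888.5/1.8286 = 4314 RPM
gear mesh 53/42 = 1.2619 → 4314/1.2619 = 3418.7 RPM
chain 39/42 = 0.92857 → 3418.7/0.92857 = 3681.6 RPM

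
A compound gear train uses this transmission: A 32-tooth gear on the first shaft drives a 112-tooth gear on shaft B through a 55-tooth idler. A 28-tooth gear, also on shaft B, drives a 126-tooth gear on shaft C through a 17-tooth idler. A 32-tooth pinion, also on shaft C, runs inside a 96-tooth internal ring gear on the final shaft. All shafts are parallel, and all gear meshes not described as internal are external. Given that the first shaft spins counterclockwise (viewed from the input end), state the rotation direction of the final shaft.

counterclockwise

the first shaft → shaft B: driver → idler → driven is 2 external meshes, 2 reversals → CCW.
shaft B → shaft C: driver → idler → driven is 2 external meshes, 2 reversals → CCW.
shaft C → the final shaft: internal mesh, same direction → CCW.
4 reversals in total — an even number — so the final shaft turns the same way as the first shaft.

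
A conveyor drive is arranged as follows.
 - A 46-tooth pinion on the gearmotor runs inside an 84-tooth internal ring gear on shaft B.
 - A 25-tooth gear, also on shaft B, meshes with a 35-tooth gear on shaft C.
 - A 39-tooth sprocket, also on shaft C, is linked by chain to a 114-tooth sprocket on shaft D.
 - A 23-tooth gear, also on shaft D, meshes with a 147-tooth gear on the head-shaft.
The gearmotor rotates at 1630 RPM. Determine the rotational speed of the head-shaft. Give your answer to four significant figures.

34.13 RPM

the gearmotor → shaft B (internal gear, 84/46): 1630 ÷ 1.8261 = 892.62 RPM
shaft B → shaft C (gear mesh, 35/25): 892.62 ÷ 1.4 = 637.59 RPM
shaft C → shaft D (chain, 114/39): 637.59 ÷ 2.9231 = 218.12 RPM
shaft D → the head-shaft (gear mesh, 147/23): 218.12 ÷ 6.3913 = 34.128 RPM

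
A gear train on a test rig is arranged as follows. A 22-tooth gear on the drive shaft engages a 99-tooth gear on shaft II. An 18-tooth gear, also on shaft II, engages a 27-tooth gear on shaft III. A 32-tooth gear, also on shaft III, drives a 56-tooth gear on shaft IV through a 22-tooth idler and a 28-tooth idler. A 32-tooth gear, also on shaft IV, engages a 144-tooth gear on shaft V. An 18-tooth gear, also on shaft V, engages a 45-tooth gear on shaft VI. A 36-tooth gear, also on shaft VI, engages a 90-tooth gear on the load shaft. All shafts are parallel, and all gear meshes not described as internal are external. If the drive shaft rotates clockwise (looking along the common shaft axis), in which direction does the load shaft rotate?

the drive shaft → shaft II: external mesh, 1 reversal → CCW.
shaft II → shaft III: external mesh, 1 reversal → CW.
shaft III → shaft IV: driver → idler → idler → driven is 3 external meshes, 3 reversals → CCW.
shaft IV → shaft V: external mesh, 1 reversal → CW.
shaft V → shaft VI: external mesh, 1 reversal → CCW.
shaft VI → the load shaft: external mesh, 1 reversal → CW.
8 reversals in total — an even number — so the load shaft turns the same way as the drive shaft.

clockwise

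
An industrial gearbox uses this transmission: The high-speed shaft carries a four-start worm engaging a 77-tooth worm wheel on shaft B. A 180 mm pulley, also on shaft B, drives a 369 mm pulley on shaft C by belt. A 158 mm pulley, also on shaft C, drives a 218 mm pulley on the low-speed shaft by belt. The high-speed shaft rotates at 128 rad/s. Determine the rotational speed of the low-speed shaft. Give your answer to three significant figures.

Worm: ratio = 77/4 = 19.25, so shaft B turns at 128 / 19.25 = 6.6494 rad/s.
Belt: ratio = 369/180 = 2.05, so shaft C turns at 6.6494 / 2.05 = 3.2436 rad/s.
Belt: ratio = 218/158 = 1.3797, so the low-speed shaft turns at 3.2436 / 1.3797 = 2.3509 rad/s.

2.35 rad/s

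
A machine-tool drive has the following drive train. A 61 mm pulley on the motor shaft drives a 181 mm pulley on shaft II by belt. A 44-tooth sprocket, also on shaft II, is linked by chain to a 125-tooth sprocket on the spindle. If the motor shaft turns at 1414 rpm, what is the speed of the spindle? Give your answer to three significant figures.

168 rpm

Belt: ratio = 181/61 = 2.9672, so shaft II turns at 1414 / 2.9672 = 476.54 rpm.
Chain: ratio = 125/44 = 2.8409, so the spindle turns at 476.54 / 2.8409 = 167.74 rpm.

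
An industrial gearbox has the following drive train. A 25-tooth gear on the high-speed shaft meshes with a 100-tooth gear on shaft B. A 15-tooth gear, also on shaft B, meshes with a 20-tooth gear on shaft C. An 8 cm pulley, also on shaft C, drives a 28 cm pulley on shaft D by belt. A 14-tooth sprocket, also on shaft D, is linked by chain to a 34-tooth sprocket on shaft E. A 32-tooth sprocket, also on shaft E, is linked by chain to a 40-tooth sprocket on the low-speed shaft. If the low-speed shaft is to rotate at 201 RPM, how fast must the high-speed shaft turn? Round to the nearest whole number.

11390 RPM

Overall ratio R = 4 × 1.3333 × 3.5 × 2.4286 × 1.25 = 56.667.
Required input speed = output speed × R = 201 × 56.667 = 11390 RPM.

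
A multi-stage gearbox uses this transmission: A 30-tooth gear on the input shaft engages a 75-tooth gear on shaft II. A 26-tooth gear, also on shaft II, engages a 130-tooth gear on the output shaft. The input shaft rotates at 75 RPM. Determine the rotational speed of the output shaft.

6 RPM

Gear mesh: ratio = 75/30 = 2.5, so shaft II turns at 75 / 2.5 = 30 RPM.
Gear mesh: ratio = 130/26 = 5, so the output shaft turns at 30 / 5 = 6 RPM.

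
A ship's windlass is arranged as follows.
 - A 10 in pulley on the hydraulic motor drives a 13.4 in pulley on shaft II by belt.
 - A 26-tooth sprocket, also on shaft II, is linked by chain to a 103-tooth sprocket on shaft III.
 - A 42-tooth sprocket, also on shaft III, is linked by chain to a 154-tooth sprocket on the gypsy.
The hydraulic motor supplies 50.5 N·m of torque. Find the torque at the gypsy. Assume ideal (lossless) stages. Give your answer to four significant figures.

Belt: ratio = 13.4/10 = 1.34; torque at shaft II = 50.5 × 1.34 = 67.67 N·m.
Chain: ratio = 103/26 = 3.9615; torque at shaft III = 67.67 × 3.9615 = 268.08 N·m.
Chain: ratio = 154/42 = 3.6667; torque at the gypsy = 268.08 × 3.6667 = 982.95 N·m.

983.0 N·m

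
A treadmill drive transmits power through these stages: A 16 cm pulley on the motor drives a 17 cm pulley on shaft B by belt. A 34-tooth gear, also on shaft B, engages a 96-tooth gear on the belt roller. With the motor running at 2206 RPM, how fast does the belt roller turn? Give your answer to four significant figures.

Belt: ratio = 17/16 = 1.0625, so shaft B turns at 2206 / 1.0625 = 2076.2 RPM.
Gear mesh: ratio = 96/34 = 2.8235, so the belt roller turns at 2076.2 / 2.8235 = 735.33 RPM.

735.3 RPM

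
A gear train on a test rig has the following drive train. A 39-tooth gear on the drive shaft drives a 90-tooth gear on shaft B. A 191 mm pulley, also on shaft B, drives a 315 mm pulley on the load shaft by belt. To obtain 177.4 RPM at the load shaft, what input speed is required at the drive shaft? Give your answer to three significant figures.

675 RPM

Overall ratio R = 2.3077 × 1.6492 = 3.8059.
Required input speed = output speed × R = 177.4 × 3.8059 = 675.16 RPM.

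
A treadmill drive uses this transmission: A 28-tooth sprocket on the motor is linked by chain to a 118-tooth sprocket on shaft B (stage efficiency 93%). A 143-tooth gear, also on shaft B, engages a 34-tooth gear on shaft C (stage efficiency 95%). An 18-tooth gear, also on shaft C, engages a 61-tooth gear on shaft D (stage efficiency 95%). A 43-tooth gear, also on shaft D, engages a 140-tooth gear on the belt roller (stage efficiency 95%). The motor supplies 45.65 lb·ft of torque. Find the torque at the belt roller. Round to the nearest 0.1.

chain 118/28 = 4.2143 → τ = 45.65·4.2143·0.93 = 178.92 lb·ft
gear mesh 34/143 = 0.23776 → τ = 178.92·0.23776·0.95 = 40.412 lb·ft
gear mesh 61/18 = 3.3889 → τ = 40.412·3.3889·0.95 = 130.11 lb·ft
gear mesh 140/43 = 3.2558 → τ = 130.11·3.2558·0.95 = 402.42 lb·ft

402.4 lb·ft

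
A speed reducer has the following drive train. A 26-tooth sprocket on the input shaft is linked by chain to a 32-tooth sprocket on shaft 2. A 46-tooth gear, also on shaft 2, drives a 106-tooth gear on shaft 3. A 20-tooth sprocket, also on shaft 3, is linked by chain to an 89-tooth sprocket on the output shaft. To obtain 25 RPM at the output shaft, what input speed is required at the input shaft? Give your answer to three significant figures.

316 RPM

Overall ratio R = 1.2308 × 2.3043 × 4.45 = 12.621.
Required input speed = output speed × R = 25 × 12.621 = 315.52 RPM.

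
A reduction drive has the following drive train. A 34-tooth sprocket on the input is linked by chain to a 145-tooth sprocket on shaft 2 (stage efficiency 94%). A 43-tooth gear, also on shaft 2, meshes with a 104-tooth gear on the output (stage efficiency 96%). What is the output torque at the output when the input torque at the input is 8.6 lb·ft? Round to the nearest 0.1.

chain 145/34 = 4.2647 → τ = 8.6·4.2647·0.94 = 34.476 lb·ft
gear mesh 104/43 = 2.4186 → τ = 34.476·2.4186·0.96 = 80.048 lb·ft

80.0 lb·ft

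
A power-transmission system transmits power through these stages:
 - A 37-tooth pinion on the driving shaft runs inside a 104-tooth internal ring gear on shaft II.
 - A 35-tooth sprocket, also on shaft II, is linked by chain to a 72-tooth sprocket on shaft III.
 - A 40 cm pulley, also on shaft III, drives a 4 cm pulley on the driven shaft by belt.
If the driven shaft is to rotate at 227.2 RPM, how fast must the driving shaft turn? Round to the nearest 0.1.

131.4 RPM

Overall ratio R = 2.8108 × 2.0571 × 0.1 = 0.57822.
Required input speed = output speed × R = 227.2 × 0.57822 = 131.37 RPM.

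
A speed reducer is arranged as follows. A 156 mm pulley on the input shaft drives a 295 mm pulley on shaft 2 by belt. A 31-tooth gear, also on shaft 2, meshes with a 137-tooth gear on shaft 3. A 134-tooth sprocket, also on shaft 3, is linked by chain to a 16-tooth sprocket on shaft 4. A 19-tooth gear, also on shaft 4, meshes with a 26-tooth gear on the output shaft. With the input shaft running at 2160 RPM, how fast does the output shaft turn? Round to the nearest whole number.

belt 295/156 = 1.891 → 2160/1.891 = 1142.2 RPM
gear mesh 137/31 = 4.4194 → 1142.2/4.4194 = 258.46 RPM
chain 16/134 = 0.1194 → 258.46/0.1194 = 2164.6 RPM
gear mesh 26/19 = 1.3684 → 2164.6/1.3684 = 1581.8 RPM

1582 RPM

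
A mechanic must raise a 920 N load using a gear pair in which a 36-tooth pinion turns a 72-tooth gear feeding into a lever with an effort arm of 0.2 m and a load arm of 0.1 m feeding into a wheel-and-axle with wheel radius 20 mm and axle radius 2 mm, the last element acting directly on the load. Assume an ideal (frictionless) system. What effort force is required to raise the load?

23 N

Gear pair MA = 72/36 = 2.
Lever MA = effort arm / load arm = 0.2/0.1 = 2.
Wheel-and-axle MA = R/r = 20/2 = 10.
Combined ideal MA = 2 × 2 × 10 = 40.
Effort = load / MA = 920 / 40 = 23 N.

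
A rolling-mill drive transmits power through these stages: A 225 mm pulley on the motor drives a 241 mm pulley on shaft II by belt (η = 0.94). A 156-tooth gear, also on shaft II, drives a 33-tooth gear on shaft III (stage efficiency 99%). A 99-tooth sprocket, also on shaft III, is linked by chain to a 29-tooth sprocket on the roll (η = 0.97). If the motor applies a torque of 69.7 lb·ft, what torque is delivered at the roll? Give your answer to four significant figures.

belt 241/225 = 1.0711 → τ = 69.7·1.0711·0.94 = 70.177 lb·ft
gear mesh 33/156 = 0.21154 → τ = 70.177·0.21154·0.99 = 14.697 lb·ft
chain 29/99 = 0.29293 → τ = 14.697·0.29293·0.97 = 4.1759 lb·ft

4.176 lb·ft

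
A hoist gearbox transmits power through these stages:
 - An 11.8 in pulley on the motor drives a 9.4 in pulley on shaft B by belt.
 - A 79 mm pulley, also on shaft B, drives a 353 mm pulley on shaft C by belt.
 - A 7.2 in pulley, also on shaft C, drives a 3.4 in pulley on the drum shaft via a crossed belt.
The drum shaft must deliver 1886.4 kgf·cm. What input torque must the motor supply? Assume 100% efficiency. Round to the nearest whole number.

Overall ratio R = 0.79661 × 4.4684 × 0.47222 = 1.6809.
Input torque = output torque / R = 1886.4 / 1.6809 = 1122.3 kgf·cm.

1122 kgf·cm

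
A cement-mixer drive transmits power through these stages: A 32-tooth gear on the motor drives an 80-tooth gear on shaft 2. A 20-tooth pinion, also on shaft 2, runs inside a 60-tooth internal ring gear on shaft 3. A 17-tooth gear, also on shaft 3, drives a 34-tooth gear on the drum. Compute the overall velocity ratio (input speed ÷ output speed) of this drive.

15

Each stage contributes driven/driver: gear mesh 80/32 = 2.5, internal gear 60/20 = 3, gear mesh 34/17 = 2.
Overall: 2.5 × 3 × 2 = 15.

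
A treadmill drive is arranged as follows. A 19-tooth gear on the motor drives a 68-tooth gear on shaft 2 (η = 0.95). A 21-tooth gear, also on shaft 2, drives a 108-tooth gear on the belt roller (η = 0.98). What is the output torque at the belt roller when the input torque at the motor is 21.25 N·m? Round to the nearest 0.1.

gear mesh 68/19 = 3.5789 → τ = 21.25·3.5789·0.95 = 72.25 N·m
gear mesh 108/21 = 5.1429 → τ = 72.25·5.1429·0.98 = 364.14 N·m

364.1 N·m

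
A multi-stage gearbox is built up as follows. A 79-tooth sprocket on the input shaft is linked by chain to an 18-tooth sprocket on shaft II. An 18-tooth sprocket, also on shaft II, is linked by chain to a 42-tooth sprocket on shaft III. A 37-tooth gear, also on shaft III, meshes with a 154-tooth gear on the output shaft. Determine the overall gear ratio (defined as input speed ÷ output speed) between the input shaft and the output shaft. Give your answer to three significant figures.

Each stage contributes driven/driver: chain 18/79 = 0.22785, chain 42/18 = 2.3333, gear mesh 154/37 = 4.1622.
Overall: 0.22785 × 2.3333 × 4.1622 = 2.2128.

2.21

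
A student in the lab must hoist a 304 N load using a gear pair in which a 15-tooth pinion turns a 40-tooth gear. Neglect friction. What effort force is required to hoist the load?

Gear pair MA = 40/15 = 2.6667.
Effort = load / MA = 304 / 2.6667 = 114 N.

114 N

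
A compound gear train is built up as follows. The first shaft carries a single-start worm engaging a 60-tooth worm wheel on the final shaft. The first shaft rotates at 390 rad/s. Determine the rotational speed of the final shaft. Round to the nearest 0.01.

the first shaft → the final shaft (worm, 60/1): 390 ÷ 60 = 6.5 rad/s

6.50 rad/s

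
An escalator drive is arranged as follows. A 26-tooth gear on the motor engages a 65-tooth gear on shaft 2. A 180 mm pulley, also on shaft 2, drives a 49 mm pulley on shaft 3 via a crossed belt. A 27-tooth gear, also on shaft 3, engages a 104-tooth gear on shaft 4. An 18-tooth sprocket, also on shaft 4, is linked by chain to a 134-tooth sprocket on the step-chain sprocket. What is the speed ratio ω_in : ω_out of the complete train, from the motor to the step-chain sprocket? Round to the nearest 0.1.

19.5

Each stage contributes driven/driver: gear mesh 65/26 = 2.5, belt 49/180 = 0.27222, gear mesh 104/27 = 3.8519, chain 134/18 = 7.4444.
Overall: 2.5 × 0.27222 × 3.8519 × 7.4444 = 19.515.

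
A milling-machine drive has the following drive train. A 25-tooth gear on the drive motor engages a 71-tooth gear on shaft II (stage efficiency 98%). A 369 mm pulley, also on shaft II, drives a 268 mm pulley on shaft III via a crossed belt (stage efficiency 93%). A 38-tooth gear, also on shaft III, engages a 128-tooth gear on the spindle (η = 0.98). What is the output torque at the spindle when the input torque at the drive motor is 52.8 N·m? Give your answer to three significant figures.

After the gear mesh (71/25): 52.8 × 2.84 × 0.98 = 146.95 N·m
After the belt (268/369): 146.95 × 0.72629 × 0.93 = 99.259 N·m
After the gear mesh (128/38): 99.259 × 3.3684 × 0.98 = 327.66 N·m

328 N·m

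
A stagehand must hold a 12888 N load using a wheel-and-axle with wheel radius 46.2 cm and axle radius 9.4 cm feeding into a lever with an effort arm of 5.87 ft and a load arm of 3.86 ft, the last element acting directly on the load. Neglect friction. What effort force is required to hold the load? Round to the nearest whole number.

Wheel-and-axle MA = R/r = 46.2/9.4 = 4.9149.
Lever MA = effort arm / load arm = 5.87/3.86 = 1.5207.
Combined ideal MA = 4.9149 × 1.5207 = 7.4742.
Effort = load / MA = 12888 / 7.4742 = 1724.3 N.

1724 N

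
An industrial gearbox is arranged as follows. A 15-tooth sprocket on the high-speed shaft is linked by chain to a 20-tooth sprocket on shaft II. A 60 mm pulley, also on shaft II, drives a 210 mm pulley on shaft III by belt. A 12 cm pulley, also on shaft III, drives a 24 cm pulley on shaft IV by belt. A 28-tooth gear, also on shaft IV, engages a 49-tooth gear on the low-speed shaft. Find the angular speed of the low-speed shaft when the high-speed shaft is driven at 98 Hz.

chain 20/15 = 1.3333 → 98/1.3333 = 73.5 Hz
belt 210/60 = 3.5 → 73.5/3.5 = 21 Hz
belt 24/12 = 2 → 21/2 = 10.5 Hz
gear mesh 49/28 = 1.75 → 10.5/1.75 = 6 Hz

6 Hz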